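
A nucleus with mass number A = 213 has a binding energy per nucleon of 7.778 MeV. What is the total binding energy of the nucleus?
B.E. = 7.778 × 213 = 1657 MeV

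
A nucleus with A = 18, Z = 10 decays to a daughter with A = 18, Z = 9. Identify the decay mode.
ΔA = 0, ΔZ = -1 ⇒ beta-plus decay (β⁺) or electron capture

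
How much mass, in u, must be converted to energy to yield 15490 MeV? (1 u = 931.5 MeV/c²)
m = E/c² = 16.63 u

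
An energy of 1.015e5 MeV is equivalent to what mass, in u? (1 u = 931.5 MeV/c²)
m = E/c² = 109 u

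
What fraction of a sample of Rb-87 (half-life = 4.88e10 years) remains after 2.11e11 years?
N/N₀ = (1/2)^(t/t½) = 0.04994 = 4.99%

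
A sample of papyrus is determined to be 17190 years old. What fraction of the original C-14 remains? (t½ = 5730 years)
N/N₀ = (1/2)^(t/t½) = 0.125 = 12.5%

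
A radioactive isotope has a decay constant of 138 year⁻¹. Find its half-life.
t½ = ln(2)/λ = 0.005023 years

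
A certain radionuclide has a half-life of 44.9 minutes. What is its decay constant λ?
λ = ln(2)/t½ = 0.01544 minute⁻¹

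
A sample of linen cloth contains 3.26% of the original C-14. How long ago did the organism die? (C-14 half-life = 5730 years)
Age = t½ × log₂(1/ratio) = 28300 years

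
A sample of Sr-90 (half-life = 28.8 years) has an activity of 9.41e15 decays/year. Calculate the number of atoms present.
N = A/λ = 3.91e17 atoms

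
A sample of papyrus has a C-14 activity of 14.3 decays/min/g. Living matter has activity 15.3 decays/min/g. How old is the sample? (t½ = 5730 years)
Age = t½ × log₂(A₀/A) = 558.8 years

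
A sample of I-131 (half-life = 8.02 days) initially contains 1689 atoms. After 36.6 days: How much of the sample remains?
N = N₀(1/2)^(t/t½) = 71.43 atoms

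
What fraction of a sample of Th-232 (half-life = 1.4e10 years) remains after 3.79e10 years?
N/N₀ = (1/2)^(t/t½) = 0.1531 = 15.3%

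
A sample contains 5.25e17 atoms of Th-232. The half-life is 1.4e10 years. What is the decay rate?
A = λN = 2.599e7 decays/year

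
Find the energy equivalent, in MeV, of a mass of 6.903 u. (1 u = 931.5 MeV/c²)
E = mc² = 6430 MeV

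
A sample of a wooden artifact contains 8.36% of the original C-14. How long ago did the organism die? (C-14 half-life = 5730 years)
Age = t½ × log₂(1/ratio) = 20520 years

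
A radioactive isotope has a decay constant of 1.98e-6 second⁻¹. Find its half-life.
t½ = ln(2)/λ = 3.501e5 seconds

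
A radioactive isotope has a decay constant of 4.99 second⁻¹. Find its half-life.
t½ = ln(2)/λ = 0.1389 seconds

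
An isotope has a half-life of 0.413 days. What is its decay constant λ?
λ = ln(2)/t½ = 1.678 day⁻¹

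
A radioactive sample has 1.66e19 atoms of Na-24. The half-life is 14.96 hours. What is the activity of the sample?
A = λN = 7.691e17 decays/hour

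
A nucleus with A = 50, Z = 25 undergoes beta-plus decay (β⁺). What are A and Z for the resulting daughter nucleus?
Daughter: A = 50, Z = 24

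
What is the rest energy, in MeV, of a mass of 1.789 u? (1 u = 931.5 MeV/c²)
E = mc² = 1666 MeV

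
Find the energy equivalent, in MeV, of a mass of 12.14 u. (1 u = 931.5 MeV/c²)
E = mc² = 11310 MeV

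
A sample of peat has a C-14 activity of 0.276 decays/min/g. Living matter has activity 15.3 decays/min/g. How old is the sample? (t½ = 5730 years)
Age = t½ × log₂(A₀/A) = 33190 years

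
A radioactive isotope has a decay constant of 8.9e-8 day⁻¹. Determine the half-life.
t½ = ln(2)/λ = 7.788e6 days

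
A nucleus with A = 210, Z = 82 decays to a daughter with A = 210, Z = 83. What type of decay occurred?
ΔA = 0, ΔZ = +1 ⇒ beta-minus decay (β⁻)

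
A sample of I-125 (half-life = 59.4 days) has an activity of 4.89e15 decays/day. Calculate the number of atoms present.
N = A/λ = 4.191e17 atoms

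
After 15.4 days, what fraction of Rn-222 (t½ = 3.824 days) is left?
N/N₀ = (1/2)^(t/t½) = 0.06133 = 6.13%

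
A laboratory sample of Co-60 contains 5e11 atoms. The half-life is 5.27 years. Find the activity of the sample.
A = λN = 6.576e10 decays/year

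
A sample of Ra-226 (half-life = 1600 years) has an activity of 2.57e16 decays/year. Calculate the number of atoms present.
N = A/λ = 5.932e19 atoms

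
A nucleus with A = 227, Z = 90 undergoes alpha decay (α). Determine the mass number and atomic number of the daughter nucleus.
Daughter: A = 223, Z = 88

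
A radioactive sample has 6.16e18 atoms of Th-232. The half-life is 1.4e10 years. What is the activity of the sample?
A = λN = 3.05e8 decays/year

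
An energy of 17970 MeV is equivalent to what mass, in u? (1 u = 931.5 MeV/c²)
m = E/c² = 19.29 u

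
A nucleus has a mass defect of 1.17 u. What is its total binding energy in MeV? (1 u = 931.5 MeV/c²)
B.E. = Δm × 931.5 = 1090 MeV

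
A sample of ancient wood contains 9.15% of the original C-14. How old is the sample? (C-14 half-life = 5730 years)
Age = t½ × log₂(1/ratio) = 19770 years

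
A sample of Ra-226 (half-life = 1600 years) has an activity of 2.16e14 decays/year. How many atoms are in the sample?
N = A/λ = 4.986e17 atoms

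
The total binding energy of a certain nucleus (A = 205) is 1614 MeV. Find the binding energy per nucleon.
B.E./A = 1614/205 = 7.873 MeV/nucleon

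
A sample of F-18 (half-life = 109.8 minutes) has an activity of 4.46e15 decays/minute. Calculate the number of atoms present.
N = A/λ = 7.065e17 atoms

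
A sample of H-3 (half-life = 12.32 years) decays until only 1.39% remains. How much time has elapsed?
t = t½ × log₂(N₀/N) = 76 years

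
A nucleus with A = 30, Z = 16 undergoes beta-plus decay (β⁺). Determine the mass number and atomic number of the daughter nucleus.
Daughter: A = 30, Z = 15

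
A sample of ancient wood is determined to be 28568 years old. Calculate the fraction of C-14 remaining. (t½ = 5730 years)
N/N₀ = (1/2)^(t/t½) = 0.03156 = 3.16%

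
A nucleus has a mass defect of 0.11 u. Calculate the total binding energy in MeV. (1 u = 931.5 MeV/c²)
B.E. = Δm × 931.5 = 102.5 MeV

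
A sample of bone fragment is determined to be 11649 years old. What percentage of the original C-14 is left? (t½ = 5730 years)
N/N₀ = (1/2)^(t/t½) = 0.2443 = 24.4%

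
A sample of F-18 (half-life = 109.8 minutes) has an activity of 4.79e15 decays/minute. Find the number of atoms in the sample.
N = A/λ = 7.588e17 atoms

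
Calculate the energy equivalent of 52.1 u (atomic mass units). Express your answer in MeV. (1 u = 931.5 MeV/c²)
E = mc² = 48530 MeV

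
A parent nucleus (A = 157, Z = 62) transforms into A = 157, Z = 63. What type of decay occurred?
ΔA = 0, ΔZ = +1 ⇒ beta-minus decay (β⁻)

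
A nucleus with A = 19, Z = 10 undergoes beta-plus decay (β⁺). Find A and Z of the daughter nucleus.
Daughter: A = 19, Z = 9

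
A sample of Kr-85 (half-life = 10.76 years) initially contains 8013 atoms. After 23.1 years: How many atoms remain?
N = N₀(1/2)^(t/t½) = 1809 atoms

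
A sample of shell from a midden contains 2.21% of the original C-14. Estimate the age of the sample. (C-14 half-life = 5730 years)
Age = t½ × log₂(1/ratio) = 31510 years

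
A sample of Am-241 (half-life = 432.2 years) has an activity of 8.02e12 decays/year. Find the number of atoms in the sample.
N = A/λ = 5.001e15 atoms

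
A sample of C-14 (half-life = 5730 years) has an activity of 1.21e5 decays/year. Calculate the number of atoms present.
N = A/λ = 1e9 atoms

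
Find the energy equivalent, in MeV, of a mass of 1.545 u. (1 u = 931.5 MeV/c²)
E = mc² = 1439 MeV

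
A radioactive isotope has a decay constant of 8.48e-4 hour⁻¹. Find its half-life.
t½ = ln(2)/λ = 817.4 hours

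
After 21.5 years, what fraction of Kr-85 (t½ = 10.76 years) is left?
N/N₀ = (1/2)^(t/t½) = 0.2503 = 25%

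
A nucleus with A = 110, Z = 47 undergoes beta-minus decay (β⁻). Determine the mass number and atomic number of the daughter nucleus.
Daughter: A = 110, Z = 48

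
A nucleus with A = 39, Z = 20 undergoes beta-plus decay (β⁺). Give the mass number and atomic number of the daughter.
Daughter: A = 39, Z = 19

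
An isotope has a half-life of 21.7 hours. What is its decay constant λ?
λ = ln(2)/t½ = 0.03194 hour⁻¹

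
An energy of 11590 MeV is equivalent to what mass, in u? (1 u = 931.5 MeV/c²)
m = E/c² = 12.44 u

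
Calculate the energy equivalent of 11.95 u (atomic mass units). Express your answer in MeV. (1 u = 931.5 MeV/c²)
E = mc² = 11130 MeV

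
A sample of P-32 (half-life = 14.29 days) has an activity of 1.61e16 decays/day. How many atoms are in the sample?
N = A/λ = 3.319e17 atoms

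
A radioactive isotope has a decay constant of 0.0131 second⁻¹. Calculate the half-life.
t½ = ln(2)/λ = 52.91 seconds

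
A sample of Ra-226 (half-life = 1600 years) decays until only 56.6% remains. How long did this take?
t = t½ × log₂(N₀/N) = 1314 years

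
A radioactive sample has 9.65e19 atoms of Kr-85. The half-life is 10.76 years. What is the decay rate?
A = λN = 6.216e18 decays/year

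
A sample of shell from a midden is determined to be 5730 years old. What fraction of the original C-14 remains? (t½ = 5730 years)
N/N₀ = (1/2)^(t/t½) = 0.5 = 50%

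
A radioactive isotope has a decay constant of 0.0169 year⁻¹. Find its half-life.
t½ = ln(2)/λ = 41.01 years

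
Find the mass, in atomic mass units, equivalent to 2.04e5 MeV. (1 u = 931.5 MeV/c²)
m = E/c² = 219 u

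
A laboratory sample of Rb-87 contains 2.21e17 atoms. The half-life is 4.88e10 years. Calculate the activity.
A = λN = 3.139e6 decays/year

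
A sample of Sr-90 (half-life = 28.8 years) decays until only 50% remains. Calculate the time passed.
t = t½ × log₂(N₀/N) = 28.8 years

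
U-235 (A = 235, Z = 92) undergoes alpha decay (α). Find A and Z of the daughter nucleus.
Daughter: A = 231, Z = 90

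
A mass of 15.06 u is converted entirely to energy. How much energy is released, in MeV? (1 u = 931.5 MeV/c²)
E = mc² = 14030 MeV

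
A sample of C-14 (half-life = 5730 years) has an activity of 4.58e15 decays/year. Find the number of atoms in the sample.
N = A/λ = 3.786e19 atoms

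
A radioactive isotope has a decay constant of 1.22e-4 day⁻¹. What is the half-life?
t½ = ln(2)/λ = 5682 days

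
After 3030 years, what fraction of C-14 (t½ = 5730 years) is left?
N/N₀ = (1/2)^(t/t½) = 0.6931 = 69.3%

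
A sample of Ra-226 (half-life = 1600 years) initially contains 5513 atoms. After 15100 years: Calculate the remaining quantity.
N = N₀(1/2)^(t/t½) = 7.951 atoms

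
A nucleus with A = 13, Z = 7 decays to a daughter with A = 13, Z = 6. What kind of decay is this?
ΔA = 0, ΔZ = -1 ⇒ beta-plus decay (β⁺) or electron capture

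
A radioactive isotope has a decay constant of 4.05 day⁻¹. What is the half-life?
t½ = ln(2)/λ = 0.1711 days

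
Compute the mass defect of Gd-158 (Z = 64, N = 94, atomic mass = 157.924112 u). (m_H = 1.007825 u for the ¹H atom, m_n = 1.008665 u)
Δm = Z·m_H + N·m_n − M = 1.391 u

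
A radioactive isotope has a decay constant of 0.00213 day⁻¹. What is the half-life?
t½ = ln(2)/λ = 325.4 days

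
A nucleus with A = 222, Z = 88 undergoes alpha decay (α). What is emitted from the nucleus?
α particle = ⁴₂He (2 protons + 2 neutrons)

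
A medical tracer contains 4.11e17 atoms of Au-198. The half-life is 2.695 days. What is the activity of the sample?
A = λN = 1.057e17 decays/day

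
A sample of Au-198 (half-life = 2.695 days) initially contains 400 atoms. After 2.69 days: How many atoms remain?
N = N₀(1/2)^(t/t½) = 200.3 atoms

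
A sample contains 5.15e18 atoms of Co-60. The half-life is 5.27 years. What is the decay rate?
A = λN = 6.774e17 decays/year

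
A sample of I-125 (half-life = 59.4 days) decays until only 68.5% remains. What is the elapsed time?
t = t½ × log₂(N₀/N) = 32.42 days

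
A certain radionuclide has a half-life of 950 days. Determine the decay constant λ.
λ = ln(2)/t½ = 7.296e-4 day⁻¹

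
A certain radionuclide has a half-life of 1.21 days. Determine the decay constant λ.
λ = ln(2)/t½ = 0.5728 day⁻¹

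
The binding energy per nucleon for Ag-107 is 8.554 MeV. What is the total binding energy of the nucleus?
B.E. = 8.554 × 107 = 915.3 MeV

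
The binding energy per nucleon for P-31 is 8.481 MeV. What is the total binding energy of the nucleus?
B.E. = 8.481 × 31 = 262.9 MeV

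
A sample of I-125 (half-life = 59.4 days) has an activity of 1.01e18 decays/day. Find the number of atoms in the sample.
N = A/λ = 8.655e19 atoms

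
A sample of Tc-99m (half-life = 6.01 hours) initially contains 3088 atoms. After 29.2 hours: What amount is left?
N = N₀(1/2)^(t/t½) = 106.4 atoms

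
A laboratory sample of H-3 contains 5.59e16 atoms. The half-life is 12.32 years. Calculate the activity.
A = λN = 3.145e15 decays/year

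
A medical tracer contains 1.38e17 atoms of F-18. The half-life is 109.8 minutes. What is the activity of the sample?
A = λN = 8.712e14 decays/minute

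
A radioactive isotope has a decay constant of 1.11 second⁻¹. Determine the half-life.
t½ = ln(2)/λ = 0.6245 seconds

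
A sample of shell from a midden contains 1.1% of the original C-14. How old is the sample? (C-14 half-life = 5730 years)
Age = t½ × log₂(1/ratio) = 37280 years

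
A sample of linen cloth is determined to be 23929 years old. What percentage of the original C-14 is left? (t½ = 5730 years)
N/N₀ = (1/2)^(t/t½) = 0.05532 = 5.53%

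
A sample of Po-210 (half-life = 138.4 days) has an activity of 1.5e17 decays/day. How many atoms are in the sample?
N = A/λ = 2.995e19 atoms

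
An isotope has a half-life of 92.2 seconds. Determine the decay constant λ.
λ = ln(2)/t½ = 0.007518 second⁻¹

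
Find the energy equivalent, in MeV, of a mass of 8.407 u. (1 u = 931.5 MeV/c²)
E = mc² = 7831 MeV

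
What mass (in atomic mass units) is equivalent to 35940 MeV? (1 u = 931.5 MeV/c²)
m = E/c² = 38.58 u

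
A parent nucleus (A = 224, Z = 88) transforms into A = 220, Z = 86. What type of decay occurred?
ΔA = -4, ΔZ = -2 ⇒ alpha decay (α)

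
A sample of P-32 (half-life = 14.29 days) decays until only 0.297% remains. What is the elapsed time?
t = t½ × log₂(N₀/N) = 120 days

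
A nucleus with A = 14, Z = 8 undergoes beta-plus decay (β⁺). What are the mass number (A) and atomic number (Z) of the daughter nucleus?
Daughter: A = 14, Z = 7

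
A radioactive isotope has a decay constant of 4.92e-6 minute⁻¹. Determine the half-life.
t½ = ln(2)/λ = 1.409e5 minutes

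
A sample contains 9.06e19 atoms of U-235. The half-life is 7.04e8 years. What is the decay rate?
A = λN = 8.92e10 decays/year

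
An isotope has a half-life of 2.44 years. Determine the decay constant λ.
λ = ln(2)/t½ = 0.2841 year⁻¹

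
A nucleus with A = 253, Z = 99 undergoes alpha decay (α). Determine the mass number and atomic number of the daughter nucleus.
Daughter: A = 249, Z = 97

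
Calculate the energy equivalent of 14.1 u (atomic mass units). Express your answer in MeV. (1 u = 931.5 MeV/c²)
E = mc² = 13130 MeV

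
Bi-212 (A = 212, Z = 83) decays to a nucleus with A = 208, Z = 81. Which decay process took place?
ΔA = -4, ΔZ = -2 ⇒ alpha decay (α)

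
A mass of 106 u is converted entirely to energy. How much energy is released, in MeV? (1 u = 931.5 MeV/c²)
E = mc² = 98740 MeV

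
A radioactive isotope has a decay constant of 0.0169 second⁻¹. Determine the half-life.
t½ = ln(2)/λ = 41.01 seconds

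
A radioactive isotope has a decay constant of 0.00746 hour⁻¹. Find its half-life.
t½ = ln(2)/λ = 92.92 hours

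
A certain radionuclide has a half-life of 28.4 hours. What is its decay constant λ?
λ = ln(2)/t½ = 0.02441 hour⁻¹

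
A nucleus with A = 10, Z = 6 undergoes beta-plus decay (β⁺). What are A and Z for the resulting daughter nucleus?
Daughter: A = 10, Z = 5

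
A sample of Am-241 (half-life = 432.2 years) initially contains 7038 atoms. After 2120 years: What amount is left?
N = N₀(1/2)^(t/t½) = 234.9 atoms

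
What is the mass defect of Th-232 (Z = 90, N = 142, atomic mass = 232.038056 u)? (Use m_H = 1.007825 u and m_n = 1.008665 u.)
Δm = Z·m_H + N·m_n − M = 1.897 u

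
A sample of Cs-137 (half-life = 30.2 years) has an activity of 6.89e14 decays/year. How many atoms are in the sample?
N = A/λ = 3.002e16 atoms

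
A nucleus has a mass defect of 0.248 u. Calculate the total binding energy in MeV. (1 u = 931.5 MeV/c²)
B.E. = Δm × 931.5 = 231 MeV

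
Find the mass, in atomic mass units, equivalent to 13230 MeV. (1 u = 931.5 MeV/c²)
m = E/c² = 14.2 u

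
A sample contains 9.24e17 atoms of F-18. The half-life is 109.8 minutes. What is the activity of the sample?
A = λN = 5.833e15 decays/minute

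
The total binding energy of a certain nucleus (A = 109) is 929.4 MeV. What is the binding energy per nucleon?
B.E./A = 929.4/109 = 8.527 MeV/nucleon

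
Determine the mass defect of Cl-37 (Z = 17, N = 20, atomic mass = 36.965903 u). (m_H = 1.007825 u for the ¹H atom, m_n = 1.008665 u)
Δm = Z·m_H + N·m_n − M = 0.3404 u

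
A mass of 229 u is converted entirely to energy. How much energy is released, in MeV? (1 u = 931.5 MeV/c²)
E = mc² = 2.133e5 MeV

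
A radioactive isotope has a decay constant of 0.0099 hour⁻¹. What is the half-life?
t½ = ln(2)/λ = 70.01 hours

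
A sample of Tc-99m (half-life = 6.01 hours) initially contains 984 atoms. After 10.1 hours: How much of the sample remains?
N = N₀(1/2)^(t/t½) = 307 atoms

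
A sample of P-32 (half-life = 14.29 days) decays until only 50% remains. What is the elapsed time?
t = t½ × log₂(N₀/N) = 14.29 days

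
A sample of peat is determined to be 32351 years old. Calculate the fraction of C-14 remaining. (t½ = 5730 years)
N/N₀ = (1/2)^(t/t½) = 0.01997 = 2%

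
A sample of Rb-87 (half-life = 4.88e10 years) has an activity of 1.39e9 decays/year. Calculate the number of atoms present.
N = A/λ = 9.786e19 atoms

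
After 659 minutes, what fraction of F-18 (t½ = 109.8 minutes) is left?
N/N₀ = (1/2)^(t/t½) = 0.01561 = 1.56%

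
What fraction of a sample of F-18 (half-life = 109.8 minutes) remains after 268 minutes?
N/N₀ = (1/2)^(t/t½) = 0.1842 = 18.4%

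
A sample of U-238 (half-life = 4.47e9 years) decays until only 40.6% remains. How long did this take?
t = t½ × log₂(N₀/N) = 5.813e9 years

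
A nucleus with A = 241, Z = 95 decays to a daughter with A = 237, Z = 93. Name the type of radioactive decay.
ΔA = -4, ΔZ = -2 ⇒ alpha decay (α)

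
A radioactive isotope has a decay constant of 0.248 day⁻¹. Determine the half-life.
t½ = ln(2)/λ = 2.795 days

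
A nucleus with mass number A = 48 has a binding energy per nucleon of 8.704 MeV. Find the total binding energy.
B.E. = 8.704 × 48 = 417.8 MeV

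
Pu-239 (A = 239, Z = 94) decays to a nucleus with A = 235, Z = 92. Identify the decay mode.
ΔA = -4, ΔZ = -2 ⇒ alpha decay (α)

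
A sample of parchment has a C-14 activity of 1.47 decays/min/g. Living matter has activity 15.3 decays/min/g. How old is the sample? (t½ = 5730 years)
Age = t½ × log₂(A₀/A) = 19370 years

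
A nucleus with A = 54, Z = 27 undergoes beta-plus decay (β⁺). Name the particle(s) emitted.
β⁺: positron (e⁺) + neutrino (νₑ)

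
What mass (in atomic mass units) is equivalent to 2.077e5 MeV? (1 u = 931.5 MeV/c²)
m = E/c² = 223 u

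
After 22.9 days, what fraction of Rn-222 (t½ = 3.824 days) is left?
N/N₀ = (1/2)^(t/t½) = 0.01575 = 1.58%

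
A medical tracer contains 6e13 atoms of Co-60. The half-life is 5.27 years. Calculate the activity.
A = λN = 7.892e12 decays/year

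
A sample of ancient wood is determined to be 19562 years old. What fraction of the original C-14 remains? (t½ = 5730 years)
N/N₀ = (1/2)^(t/t½) = 0.09382 = 9.38%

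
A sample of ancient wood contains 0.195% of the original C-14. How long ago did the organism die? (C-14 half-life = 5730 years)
Age = t½ × log₂(1/ratio) = 51580 years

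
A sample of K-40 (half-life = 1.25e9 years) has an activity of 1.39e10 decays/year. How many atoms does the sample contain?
N = A/λ = 2.507e19 atoms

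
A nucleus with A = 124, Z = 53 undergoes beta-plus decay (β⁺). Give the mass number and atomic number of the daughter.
Daughter: A = 124, Z = 52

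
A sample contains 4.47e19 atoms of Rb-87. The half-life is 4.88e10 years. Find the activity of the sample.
A = λN = 6.349e8 decays/year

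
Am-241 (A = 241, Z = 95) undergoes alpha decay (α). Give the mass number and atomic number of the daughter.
Daughter: A = 237, Z = 93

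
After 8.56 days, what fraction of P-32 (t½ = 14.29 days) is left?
N/N₀ = (1/2)^(t/t½) = 0.6602 = 66%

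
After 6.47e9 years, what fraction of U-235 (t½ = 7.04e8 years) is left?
N/N₀ = (1/2)^(t/t½) = 0.001712 = 0.171%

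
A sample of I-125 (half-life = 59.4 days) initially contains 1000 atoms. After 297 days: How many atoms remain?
N = N₀(1/2)^(t/t½) = 31.25 atoms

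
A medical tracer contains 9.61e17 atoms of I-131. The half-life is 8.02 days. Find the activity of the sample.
A = λN = 8.306e16 decays/day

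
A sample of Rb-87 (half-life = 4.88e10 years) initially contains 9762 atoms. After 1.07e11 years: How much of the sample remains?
N = N₀(1/2)^(t/t½) = 2135 atoms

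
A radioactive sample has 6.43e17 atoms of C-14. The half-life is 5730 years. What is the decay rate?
A = λN = 7.778e13 decays/year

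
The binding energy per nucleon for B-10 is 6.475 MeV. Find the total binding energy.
B.E. = 6.475 × 10 = 64.75 MeV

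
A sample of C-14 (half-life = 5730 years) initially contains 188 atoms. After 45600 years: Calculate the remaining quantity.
N = N₀(1/2)^(t/t½) = 0.756 atoms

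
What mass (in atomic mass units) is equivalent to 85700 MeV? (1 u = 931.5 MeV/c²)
m = E/c² = 92 u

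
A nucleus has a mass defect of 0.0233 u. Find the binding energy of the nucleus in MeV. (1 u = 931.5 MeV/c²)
B.E. = Δm × 931.5 = 21.7 MeV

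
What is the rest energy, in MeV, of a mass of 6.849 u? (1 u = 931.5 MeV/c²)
E = mc² = 6380 MeV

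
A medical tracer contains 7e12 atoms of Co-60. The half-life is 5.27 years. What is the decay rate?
A = λN = 9.207e11 decays/year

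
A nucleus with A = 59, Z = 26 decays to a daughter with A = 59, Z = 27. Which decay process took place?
ΔA = 0, ΔZ = +1 ⇒ beta-minus decay (β⁻)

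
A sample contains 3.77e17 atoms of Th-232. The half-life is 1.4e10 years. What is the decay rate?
A = λN = 1.867e7 decays/year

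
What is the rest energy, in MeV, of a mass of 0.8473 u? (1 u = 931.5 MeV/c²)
E = mc² = 789.3 MeV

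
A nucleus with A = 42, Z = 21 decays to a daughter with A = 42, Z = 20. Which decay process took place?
ΔA = 0, ΔZ = -1 ⇒ beta-plus decay (β⁺) or electron capture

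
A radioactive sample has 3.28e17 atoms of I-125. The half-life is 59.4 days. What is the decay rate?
A = λN = 3.827e15 decays/day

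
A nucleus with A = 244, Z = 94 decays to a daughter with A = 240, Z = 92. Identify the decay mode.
ΔA = -4, ΔZ = -2 ⇒ alpha decay (α)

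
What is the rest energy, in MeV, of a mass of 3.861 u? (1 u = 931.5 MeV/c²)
E = mc² = 3597 MeV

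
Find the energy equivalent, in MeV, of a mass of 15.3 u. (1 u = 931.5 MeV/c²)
E = mc² = 14250 MeV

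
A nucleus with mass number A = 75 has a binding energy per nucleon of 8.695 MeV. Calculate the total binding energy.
B.E. = 8.695 × 75 = 652.1 MeV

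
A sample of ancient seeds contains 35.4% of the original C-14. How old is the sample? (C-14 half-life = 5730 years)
Age = t½ × log₂(1/ratio) = 8585 years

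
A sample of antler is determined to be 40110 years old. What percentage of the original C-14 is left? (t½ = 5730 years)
N/N₀ = (1/2)^(t/t½) = 0.007812 = 0.781%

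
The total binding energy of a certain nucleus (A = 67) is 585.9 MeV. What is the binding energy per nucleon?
B.E./A = 585.9/67 = 8.745 MeV/nucleon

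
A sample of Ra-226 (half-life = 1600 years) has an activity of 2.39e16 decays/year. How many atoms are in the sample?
N = A/λ = 5.517e19 atoms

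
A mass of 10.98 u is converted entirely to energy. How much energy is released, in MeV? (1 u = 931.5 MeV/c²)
E = mc² = 10230 MeV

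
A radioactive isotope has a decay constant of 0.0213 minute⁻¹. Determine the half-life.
t½ = ln(2)/λ = 32.54 minutes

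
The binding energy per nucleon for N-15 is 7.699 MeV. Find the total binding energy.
B.E. = 7.699 × 15 = 115.5 MeV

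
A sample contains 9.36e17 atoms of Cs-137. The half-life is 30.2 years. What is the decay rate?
A = λN = 2.148e16 decays/year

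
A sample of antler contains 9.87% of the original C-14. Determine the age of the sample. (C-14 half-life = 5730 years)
Age = t½ × log₂(1/ratio) = 19140 years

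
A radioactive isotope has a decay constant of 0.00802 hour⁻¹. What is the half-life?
t½ = ln(2)/λ = 86.43 hours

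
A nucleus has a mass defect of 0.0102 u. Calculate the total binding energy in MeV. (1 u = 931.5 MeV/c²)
B.E. = Δm × 931.5 = 9.501 MeV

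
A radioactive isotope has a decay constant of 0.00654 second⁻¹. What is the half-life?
t½ = ln(2)/λ = 106 seconds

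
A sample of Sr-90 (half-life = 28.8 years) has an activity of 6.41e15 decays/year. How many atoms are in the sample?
N = A/λ = 2.663e17 atoms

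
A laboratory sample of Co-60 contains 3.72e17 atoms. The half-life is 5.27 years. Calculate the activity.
A = λN = 4.893e16 decays/year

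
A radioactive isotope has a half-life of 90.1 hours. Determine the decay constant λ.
λ = ln(2)/t½ = 0.007693 hour⁻¹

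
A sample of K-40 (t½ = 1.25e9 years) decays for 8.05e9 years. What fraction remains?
N/N₀ = (1/2)^(t/t½) = 0.01152 = 1.15%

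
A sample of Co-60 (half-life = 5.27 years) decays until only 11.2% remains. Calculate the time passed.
t = t½ × log₂(N₀/N) = 16.64 years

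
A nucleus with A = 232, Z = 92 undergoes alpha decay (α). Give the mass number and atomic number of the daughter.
Daughter: A = 228, Z = 90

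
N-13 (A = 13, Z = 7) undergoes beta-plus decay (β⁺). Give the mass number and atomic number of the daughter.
Daughter: A = 13, Z = 6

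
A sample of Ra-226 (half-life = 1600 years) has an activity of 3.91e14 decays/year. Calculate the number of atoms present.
N = A/λ = 9.026e17 atoms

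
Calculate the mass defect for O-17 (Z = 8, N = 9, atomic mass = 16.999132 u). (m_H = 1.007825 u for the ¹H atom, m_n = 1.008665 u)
Δm = Z·m_H + N·m_n − M = 0.1415 u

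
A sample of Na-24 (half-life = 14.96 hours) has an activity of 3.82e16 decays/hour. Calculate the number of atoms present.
N = A/λ = 8.245e17 atoms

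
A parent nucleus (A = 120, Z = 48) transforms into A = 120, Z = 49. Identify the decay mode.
ΔA = 0, ΔZ = +1 ⇒ beta-minus decay (β⁻)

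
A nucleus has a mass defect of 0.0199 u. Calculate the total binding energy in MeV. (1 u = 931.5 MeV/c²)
B.E. = Δm × 931.5 = 18.54 MeV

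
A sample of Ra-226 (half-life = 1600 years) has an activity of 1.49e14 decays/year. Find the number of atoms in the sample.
N = A/λ = 3.439e17 atoms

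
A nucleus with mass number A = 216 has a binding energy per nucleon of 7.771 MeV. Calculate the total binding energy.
B.E. = 7.771 × 216 = 1679 MeV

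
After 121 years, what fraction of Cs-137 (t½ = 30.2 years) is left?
N/N₀ = (1/2)^(t/t½) = 0.06221 = 6.22%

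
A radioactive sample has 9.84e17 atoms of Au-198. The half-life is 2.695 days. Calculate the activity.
A = λN = 2.531e17 decays/day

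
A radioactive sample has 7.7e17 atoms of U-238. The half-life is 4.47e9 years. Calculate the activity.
A = λN = 1.194e8 decays/year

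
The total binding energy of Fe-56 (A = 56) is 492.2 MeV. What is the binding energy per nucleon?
B.E./A = 492.2/56 = 8.789 MeV/nucleon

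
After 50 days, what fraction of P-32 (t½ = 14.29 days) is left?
N/N₀ = (1/2)^(t/t½) = 0.08845 = 8.85%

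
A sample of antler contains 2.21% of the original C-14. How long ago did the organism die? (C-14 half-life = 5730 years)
Age = t½ × log₂(1/ratio) = 31510 years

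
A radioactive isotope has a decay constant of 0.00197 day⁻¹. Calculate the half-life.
t½ = ln(2)/λ = 351.9 days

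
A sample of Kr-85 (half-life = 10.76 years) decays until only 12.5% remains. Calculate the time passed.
t = t½ × log₂(N₀/N) = 32.28 years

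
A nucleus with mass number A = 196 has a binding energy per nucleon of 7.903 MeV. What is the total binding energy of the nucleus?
B.E. = 7.903 × 196 = 1549 MeV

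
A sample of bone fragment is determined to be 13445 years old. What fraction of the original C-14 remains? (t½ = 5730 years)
N/N₀ = (1/2)^(t/t½) = 0.1966 = 19.7%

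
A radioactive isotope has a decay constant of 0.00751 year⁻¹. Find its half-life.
t½ = ln(2)/λ = 92.3 years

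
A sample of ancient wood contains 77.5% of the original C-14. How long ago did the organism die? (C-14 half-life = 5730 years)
Age = t½ × log₂(1/ratio) = 2107 years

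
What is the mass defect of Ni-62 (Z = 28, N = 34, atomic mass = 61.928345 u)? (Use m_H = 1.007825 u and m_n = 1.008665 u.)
Δm = Z·m_H + N·m_n − M = 0.5854 u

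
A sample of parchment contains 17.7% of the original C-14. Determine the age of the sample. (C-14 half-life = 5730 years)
Age = t½ × log₂(1/ratio) = 14310 years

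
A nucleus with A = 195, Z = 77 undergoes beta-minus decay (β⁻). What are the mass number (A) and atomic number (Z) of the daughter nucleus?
Daughter: A = 195, Z = 78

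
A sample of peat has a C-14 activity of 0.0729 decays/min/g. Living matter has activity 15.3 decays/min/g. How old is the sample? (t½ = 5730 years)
Age = t½ × log₂(A₀/A) = 44200 years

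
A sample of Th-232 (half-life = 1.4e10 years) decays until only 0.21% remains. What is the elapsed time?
t = t½ × log₂(N₀/N) = 1.245e11 years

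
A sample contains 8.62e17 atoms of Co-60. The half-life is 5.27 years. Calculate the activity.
A = λN = 1.134e17 decays/year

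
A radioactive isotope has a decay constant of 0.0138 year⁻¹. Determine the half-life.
t½ = ln(2)/λ = 50.23 years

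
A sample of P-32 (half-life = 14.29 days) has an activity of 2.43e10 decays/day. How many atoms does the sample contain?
N = A/λ = 5.01e11 atoms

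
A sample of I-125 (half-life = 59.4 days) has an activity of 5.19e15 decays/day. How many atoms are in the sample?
N = A/λ = 4.448e17 atoms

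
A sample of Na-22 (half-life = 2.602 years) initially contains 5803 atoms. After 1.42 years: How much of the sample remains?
N = N₀(1/2)^(t/t½) = 3975 atoms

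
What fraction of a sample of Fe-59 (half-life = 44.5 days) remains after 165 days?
N/N₀ = (1/2)^(t/t½) = 0.07653 = 7.65%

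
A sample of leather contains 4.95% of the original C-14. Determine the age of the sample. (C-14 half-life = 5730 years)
Age = t½ × log₂(1/ratio) = 24850 years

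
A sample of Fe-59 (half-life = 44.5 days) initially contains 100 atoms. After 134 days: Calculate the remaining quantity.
N = N₀(1/2)^(t/t½) = 12.4 atoms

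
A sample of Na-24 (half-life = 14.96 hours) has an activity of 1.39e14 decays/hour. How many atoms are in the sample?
N = A/λ = 3e15 atoms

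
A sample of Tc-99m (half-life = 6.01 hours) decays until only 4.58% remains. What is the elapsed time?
t = t½ × log₂(N₀/N) = 26.74 hours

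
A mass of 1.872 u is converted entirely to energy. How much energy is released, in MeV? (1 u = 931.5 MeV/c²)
E = mc² = 1744 MeV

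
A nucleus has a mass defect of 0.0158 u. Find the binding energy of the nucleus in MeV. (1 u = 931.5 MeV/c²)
B.E. = Δm × 931.5 = 14.72 MeV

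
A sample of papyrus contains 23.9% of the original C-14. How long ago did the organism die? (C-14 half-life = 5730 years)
Age = t½ × log₂(1/ratio) = 11830 years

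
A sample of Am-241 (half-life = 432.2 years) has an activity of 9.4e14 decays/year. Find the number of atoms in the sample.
N = A/λ = 5.861e17 atoms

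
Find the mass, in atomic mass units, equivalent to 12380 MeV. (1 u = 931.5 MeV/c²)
m = E/c² = 13.29 u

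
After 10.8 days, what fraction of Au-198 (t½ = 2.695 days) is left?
N/N₀ = (1/2)^(t/t½) = 0.06218 = 6.22%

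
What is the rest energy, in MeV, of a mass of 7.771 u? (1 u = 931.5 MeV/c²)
E = mc² = 7239 MeV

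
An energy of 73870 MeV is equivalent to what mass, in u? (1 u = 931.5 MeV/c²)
m = E/c² = 79.3 u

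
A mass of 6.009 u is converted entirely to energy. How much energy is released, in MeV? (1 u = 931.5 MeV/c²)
E = mc² = 5597 MeV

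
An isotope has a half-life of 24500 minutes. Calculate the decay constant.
λ = ln(2)/t½ = 2.829e-5 minute⁻¹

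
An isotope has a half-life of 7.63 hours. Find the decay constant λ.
λ = ln(2)/t½ = 0.09084 hour⁻¹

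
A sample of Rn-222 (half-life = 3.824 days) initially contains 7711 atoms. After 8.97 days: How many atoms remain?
N = N₀(1/2)^(t/t½) = 1517 atoms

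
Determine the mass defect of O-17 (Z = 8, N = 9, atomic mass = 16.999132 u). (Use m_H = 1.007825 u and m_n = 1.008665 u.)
Δm = Z·m_H + N·m_n − M = 0.1415 u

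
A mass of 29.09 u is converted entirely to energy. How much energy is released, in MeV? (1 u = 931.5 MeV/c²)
E = mc² = 27100 MeV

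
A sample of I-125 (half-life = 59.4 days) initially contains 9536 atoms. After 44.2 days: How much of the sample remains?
N = N₀(1/2)^(t/t½) = 5693 atoms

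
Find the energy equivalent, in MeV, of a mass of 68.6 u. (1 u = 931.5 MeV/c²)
E = mc² = 63900 MeV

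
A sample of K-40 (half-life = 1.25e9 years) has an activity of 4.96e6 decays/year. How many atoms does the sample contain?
N = A/λ = 8.945e15 atoms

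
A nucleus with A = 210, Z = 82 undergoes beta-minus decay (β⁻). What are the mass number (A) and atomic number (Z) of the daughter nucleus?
Daughter: A = 210, Z = 83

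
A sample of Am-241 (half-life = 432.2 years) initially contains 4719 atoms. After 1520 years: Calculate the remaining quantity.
N = N₀(1/2)^(t/t½) = 412.2 atoms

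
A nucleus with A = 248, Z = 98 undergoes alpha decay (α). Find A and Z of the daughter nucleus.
Daughter: A = 244, Z = 96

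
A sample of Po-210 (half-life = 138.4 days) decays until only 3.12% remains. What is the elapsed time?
t = t½ × log₂(N₀/N) = 692.3 days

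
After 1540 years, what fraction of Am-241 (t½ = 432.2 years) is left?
N/N₀ = (1/2)^(t/t½) = 0.0846 = 8.46%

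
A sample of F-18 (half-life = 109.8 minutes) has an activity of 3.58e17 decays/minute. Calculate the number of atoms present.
N = A/λ = 5.671e19 atoms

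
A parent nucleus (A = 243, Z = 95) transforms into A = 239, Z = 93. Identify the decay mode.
ΔA = -4, ΔZ = -2 ⇒ alpha decay (α)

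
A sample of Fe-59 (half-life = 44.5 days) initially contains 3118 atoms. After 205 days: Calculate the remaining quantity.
N = N₀(1/2)^(t/t½) = 128 atoms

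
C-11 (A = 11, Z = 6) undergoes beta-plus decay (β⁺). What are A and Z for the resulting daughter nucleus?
Daughter: A = 11, Z = 5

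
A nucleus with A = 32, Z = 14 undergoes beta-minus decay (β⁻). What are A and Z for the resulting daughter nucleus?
Daughter: A = 32, Z = 15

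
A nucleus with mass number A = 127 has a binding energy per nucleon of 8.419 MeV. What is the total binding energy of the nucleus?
B.E. = 8.419 × 127 = 1069 MeV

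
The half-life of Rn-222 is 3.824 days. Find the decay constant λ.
λ = ln(2)/t½ = 0.1813 day⁻¹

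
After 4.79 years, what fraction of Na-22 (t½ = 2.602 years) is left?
N/N₀ = (1/2)^(t/t½) = 0.2791 = 27.9%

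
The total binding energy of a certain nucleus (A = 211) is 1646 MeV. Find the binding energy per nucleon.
B.E./A = 1646/211 = 7.801 MeV/nucleon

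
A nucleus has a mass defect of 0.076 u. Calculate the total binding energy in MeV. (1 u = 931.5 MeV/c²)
B.E. = Δm × 931.5 = 70.79 MeV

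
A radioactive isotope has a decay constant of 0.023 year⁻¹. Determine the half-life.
t½ = ln(2)/λ = 30.14 years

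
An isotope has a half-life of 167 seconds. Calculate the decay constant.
λ = ln(2)/t½ = 0.004151 second⁻¹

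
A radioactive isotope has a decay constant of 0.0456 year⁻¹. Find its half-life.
t½ = ln(2)/λ = 15.2 years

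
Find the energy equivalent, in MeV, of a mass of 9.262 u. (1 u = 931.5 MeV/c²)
E = mc² = 8628 MeV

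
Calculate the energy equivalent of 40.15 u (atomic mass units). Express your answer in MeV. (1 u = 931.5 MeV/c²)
E = mc² = 37400 MeV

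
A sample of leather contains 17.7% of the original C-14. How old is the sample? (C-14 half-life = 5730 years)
Age = t½ × log₂(1/ratio) = 14310 years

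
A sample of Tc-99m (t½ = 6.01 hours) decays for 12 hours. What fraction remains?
N/N₀ = (1/2)^(t/t½) = 0.2506 = 25.1%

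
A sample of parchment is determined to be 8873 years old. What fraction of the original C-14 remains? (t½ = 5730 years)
N/N₀ = (1/2)^(t/t½) = 0.3419 = 34.2%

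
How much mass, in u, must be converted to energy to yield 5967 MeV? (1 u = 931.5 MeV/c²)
m = E/c² = 6.406 u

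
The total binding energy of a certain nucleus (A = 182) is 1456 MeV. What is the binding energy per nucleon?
B.E./A = 1456/182 = 8 MeV/nucleon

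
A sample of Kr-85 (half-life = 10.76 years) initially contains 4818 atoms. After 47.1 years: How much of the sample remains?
N = N₀(1/2)^(t/t½) = 231.8 atoms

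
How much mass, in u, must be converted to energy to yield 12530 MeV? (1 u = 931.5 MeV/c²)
m = E/c² = 13.45 u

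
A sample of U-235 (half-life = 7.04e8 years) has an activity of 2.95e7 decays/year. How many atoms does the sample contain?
N = A/λ = 2.996e16 atoms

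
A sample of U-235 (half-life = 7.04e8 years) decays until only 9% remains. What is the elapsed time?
t = t½ × log₂(N₀/N) = 2.446e9 years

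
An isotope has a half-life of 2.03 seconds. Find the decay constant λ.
λ = ln(2)/t½ = 0.3415 second⁻¹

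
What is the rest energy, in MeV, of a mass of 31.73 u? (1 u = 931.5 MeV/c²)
E = mc² = 29560 MeV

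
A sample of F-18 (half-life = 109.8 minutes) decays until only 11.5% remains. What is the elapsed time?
t = t½ × log₂(N₀/N) = 342.6 minutes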